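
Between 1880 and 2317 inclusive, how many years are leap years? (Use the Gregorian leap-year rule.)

Multiples of 4 in [1880,2317]: 110.
Of those, multiples of 100: 5 (not leap unless ÷400).
Multiples of 400: 1.
Leap years = 110 − 5 + 1 = 106.

106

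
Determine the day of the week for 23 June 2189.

Doomsday rule: the anchor day for the 2100s is Sunday. For year 89: 89÷12 = 7 r 5, and 5÷4 = 1, so 7+5+1 = 13.
Sunday + 13 ≡ Saturday — that's 2189's doomsday.
In June the doomsday date is Jun 6.
Jun 23 is 17 days after Jun 6; 17 mod 7 = 3, so Saturday + 3 = Tuesday.

Tuesday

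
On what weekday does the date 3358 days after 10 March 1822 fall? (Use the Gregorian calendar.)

Mar 10, 1822 is a Sunday.
3358 mod 7 = 5, so 3358 days after a Sunday is Sunday + 5 = Friday.

Friday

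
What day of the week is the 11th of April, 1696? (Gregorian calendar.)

Wednesday

Doomsday rule: the anchor day for the 1600s is Tuesday. For year 96: 96÷12 = 8 r 0, and 0÷4 = 0, so 8+0+0 = 8.
Tuesday + 8 ≡ Wednesday — that's 1696's doomsday.
In April the doomsday date is Apr 4.
Apr 11 is 7 days after Apr 4; 7 mod 7 = 0, so Wednesday + 0 = Wednesday.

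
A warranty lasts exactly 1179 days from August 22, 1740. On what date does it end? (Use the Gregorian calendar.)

+365 (one year) → Aug 22, 1741 (814 left).
+365 (one year) → Aug 22, 1742 (449 left).
+365 (one year) → Aug 22, 1743 (84 left).
Aug has 31 days: +10 → Sep 1, 1743 (74 left).
Sep has 30 days: +30 → Oct 1, 1743 (44 left).
Oct has 31 days: +31 → Nov 1, 1743 (13 left).
+13 → Nov 14, 1743.

November 14, 1743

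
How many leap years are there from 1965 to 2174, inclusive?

Multiples of 4 in [1965,2174]: 52.
Of those, multiples of 100: 2 (not leap unless ÷400).
Multiples of 400: 1.
Leap years = 52 − 2 + 1 = 51.

51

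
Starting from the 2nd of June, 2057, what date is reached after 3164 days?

January 30, 2066

+365 (one year) → Jun 2, 2058 (2799 left).
+365 (one year) → Jun 2, 2059 (2434 left).
+366 (one year; includes Feb 29, 2060) → Jun 2, 2060 (2068 left).
+365 (one year) → Jun 2, 2061 (1703 left).
+365 (one year) → Jun 2, 2062 (1338 left).
+365 (one year) → Jun 2, 2063 (973 left).
+366 (one year; includes Feb 29, 2064) → Jun 2, 2064 (607 left).
+365 (one year) → Jun 2, 2065 (242 left).
Jun has 30 days: +29 → Jul 1, 2065 (213 left).
Jul has 31 days: +31 → Aug 1, 2065 (182 left).
Aug has 31 days: +31 → Sep 1, 2065 (151 left).
Sep has 30 days: +30 → Oct 1, 2065 (121 left).
Oct has 31 days: +31 → Nov 1, 2065 (90 left).
Nov has 30 days: +30 → Dec 1, 2065 (60 left).
Dec has 31 days: +31 → Jan 1, 2066 (29 left).
+29 → Jan 30, 2066.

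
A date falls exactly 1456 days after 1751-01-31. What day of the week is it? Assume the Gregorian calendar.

Jan 31, 1751 is a Sunday.
1456 mod 7 = 0, so 1456 days after a Sunday is Sunday + 0 = Sunday.

Sunday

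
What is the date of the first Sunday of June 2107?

June 1, 2107 is a Wednesday.
The first Sunday is therefore June 5 (4 days later).

June 5, 2107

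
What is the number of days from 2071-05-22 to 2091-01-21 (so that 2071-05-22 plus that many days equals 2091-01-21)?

May 22, 2071 → May 22, 2072: 366 days (Feb 29, 2072 is in that span).
May 22, 2072 → May 22, 2073: 365 days.
May 22, 2073 → May 22, 2074: 365 days.
May 22, 2074 → May 22, 2075: 365 days.
May 22, 2075 → May 22, 2076: 366 days (Feb 29, 2076 is in that span).
May 22, 2076 → May 22, 2077: 365 days.
May 22, 2077 → May 22, 2078: 365 days.
May 22, 2078 → May 22, 2079: 365 days.
May 22, 2079 → May 22, 2080: 366 days (Feb 29, 2080 is in that span).
May 22, 2080 → May 22, 2081: 365 days.
May 22, 2081 → May 22, 2082: 365 days.
May 22, 2082 → May 22, 2083: 365 days.
May 22, 2083 → May 22, 2084: 366 days (Feb 29, 2084 is in that span).
May 22, 2084 → May 22, 2085: 365 days.
May 22, 2085 → May 22, 2086: 365 days.
May 22, 2086 → May 22, 2087: 365 days.
May 22, 2087 → May 22, 2088: 366 days (Feb 29, 2088 is in that span).
May 22, 2088 → May 22, 2089: 365 days.
May 22, 2089 → May 22, 2090: 365 days.
May 22, 2090 → Jun 22, 2090: 31 days (May has 31).
Jun 22, 2090 → Jul 22, 2090: 30 days (June has 30).
Jul 22, 2090 → Aug 22, 2090: 31 days (July has 31).
Aug 22, 2090 → Sep 22, 2090: 31 days (August has 31).
Sep 22, 2090 → Oct 22, 2090: 30 days (September has 30).
Oct 22, 2090 → Nov 22, 2090: 31 days (October has 31).
Nov 22, 2090 → Dec 22, 2090: 30 days (November has 30).
Dec 22, 2090 → Jan 21, 2091: 30 days.
Total: 7184 days.

7184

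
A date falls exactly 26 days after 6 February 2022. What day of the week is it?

Friday

First find the weekday of Feb 6, 2022. Doomsday rule: the anchor day for the 2000s is Tuesday. For year 22: 22÷12 = 1 r 10, and 10÷4 = 2, so 1+10+2 = 13.
Tuesday + 13 ≡ Monday — that's 2022's doomsday.
In February the doomsday date is Feb 28 (2022 is not a leap year).
Feb 6 is 22 days before Feb 28; 22 mod 7 = 1, so Monday − 1 = Sunday.
26 mod 7 = 5, so 26 days after a Sunday is Sunday + 5 = Friday.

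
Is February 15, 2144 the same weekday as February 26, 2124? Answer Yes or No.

Yes

From Feb 26, 2124 to Feb 15, 2144 is 7294 days.
7294 mod 7 = 0, so they are the same weekday.
(Feb 26, 2124 is a Saturday; Feb 15, 2144 is a Saturday.)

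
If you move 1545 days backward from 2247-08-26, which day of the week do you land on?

Saturday

First find the weekday of Aug 26, 2247. Doomsday rule: the anchor day for the 2200s is Friday. For year 47: 47÷12 = 3 r 11, and 11÷4 = 2, so 3+11+2 = 16.
Friday + 16 ≡ Sunday — that's 2247's doomsday.
In August the doomsday date is Aug 8.
Aug 26 is 18 days after Aug 8; 18 mod 7 = 4, so Sunday + 4 = Thursday.
1545 mod 7 = 5, so 1545 days before a Thursday is Thursday − 5 = Saturday.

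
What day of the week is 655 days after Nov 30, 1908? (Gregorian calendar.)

Friday

First find the weekday of Nov 30, 1908. Doomsday rule: the anchor day for the 1900s is Wednesday. For year 08: 8÷12 = 0 r 8, and 8÷4 = 2, so 0+8+2 = 10.
Wednesday + 10 ≡ Saturday — that's 1908's doomsday.
In November the doomsday date is Nov 7.
Nov 30 is 23 days after Nov 7; 23 mod 7 = 2, so Saturday + 2 = Monday.
655 mod 7 = 4, so 655 days after a Monday is Monday + 4 = Friday.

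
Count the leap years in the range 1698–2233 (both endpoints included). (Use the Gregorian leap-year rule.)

Multiples of 4 in [1698,2233]: 134.
Of those, multiples of 100: 6 (not leap unless ÷400).
Multiples of 400: 1.
Leap years = 134 − 6 + 1 = 129.

129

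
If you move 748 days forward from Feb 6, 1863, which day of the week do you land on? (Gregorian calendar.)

Thursday

First find the weekday of Feb 6, 1863. Doomsday rule: the anchor day for the 1800s is Friday. For year 63: 63÷12 = 5 r 3, and 3÷4 = 0, so 5+3+0 = 8.
Friday + 8 ≡ Saturday — that's 1863's doomsday.
In February the doomsday date is Feb 28 (1863 is not a leap year).
Feb 6 is 22 days before Feb 28; 22 mod 7 = 1, so Saturday − 1 = Friday.
748 mod 7 = 6, so 748 days after a Friday is Friday + 6 = Thursday.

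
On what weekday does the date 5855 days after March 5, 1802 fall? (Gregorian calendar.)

First find the weekday of Mar 5, 1802. Doomsday rule: the anchor day for the 1800s is Friday. For year 02: 2÷12 = 0 r 2, and 2÷4 = 0, so 0+2+0 = 2.
Friday + 2 ≡ Sunday — that's 1802's doomsday.
In March the doomsday date is Mar 14.
Mar 5 is 9 days before Mar 14; 9 mod 7 = 2, so Sunday − 2 = Friday.
5855 mod 7 = 3, so 5855 days after a Friday is Friday + 3 = Monday.

Monday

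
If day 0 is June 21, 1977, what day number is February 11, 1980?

Jun 21, 1977 → Jun 21, 1978: 365 days.
Jun 21, 1978 → Jun 21, 1979: 365 days.
Jun 21, 1979 → Jul 21, 1979: 30 days (June has 30).
Jul 21, 1979 → Aug 21, 1979: 31 days (July has 31).
Aug 21, 1979 → Sep 21, 1979: 31 days (August has 31).
Sep 21, 1979 → Oct 21, 1979: 30 days (September has 30).
Oct 21, 1979 → Nov 21, 1979: 31 days (October has 31).
Nov 21, 1979 → Dec 21, 1979: 30 days (November has 30).
Dec 21, 1979 → Jan 21, 1980: 31 days (December has 31).
Jan 21, 1980 → Feb 11, 1980: 21 days.
Total: 965 days.

965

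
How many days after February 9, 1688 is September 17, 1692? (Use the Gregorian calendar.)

1682

Feb 9, 1688 → Feb 9, 1689: 366 days (Feb 29, 1688 is in that span).
Feb 9, 1689 → Feb 9, 1690: 365 days.
Feb 9, 1690 → Feb 9, 1691: 365 days.
Feb 9, 1691 → Feb 9, 1692: 365 days.
Feb 9, 1692 → Mar 9, 1692: 29 days (February has 29).
Mar 9, 1692 → Apr 9, 1692: 31 days (March has 31).
Apr 9, 1692 → May 9, 1692: 30 days (April has 30).
May 9, 1692 → Jun 9, 1692: 31 days (May has 31).
Jun 9, 1692 → Jul 9, 1692: 30 days (June has 30).
Jul 9, 1692 → Aug 9, 1692: 31 days (July has 31).
Aug 9, 1692 → Sep 9, 1692: 31 days (August has 31).
Sep 9, 1692 → Sep 17, 1692: 8 days.
Total: 1682 days.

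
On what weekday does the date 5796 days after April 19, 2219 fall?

Monday

First find the weekday of Apr 19, 2219. Doomsday rule: the anchor day for the 2200s is Friday. For year 19: 19÷12 = 1 r 7, and 7÷4 = 1, so 1+7+1 = 9.
Friday + 9 ≡ Sunday — that's 2219's doomsday.
In April the doomsday date is Apr 4.
Apr 19 is 15 days after Apr 4; 15 mod 7 = 1, so Sunday + 1 = Monday.
5796 mod 7 = 0, so 5796 days after a Monday is Monday + 0 = Monday.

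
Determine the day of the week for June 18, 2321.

Doomsday rule: the anchor day for the 2300s is Wednesday. For year 21: 21÷12 = 1 r 9, and 9÷4 = 2, so 1+9+2 = 12.
Wednesday + 12 ≡ Monday — that's 2321's doomsday.
In June the doomsday date is Jun 6.
Jun 18 is 12 days after Jun 6; 12 mod 7 = 5, so Monday + 5 = Saturday.

Saturday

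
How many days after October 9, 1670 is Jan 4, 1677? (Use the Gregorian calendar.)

Oct 9, 1670 → Oct 9, 1671: 365 days.
Oct 9, 1671 → Oct 9, 1672: 366 days (Feb 29, 1672 is in that span).
Oct 9, 1672 → Oct 9, 1673: 365 days.
Oct 9, 1673 → Oct 9, 1674: 365 days.
Oct 9, 1674 → Oct 9, 1675: 365 days.
Oct 9, 1675 → Oct 9, 1676: 366 days (Feb 29, 1676 is in that span).
Oct 9, 1676 → Nov 9, 1676: 31 days (October has 31).
Nov 9, 1676 → Dec 9, 1676: 30 days (November has 30).
Dec 9, 1676 → Jan 4, 1677: 26 days.
Total: 2279 days.

2279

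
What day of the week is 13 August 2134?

Doomsday rule: the anchor day for the 2100s is Sunday. For year 34: 34÷12 = 2 r 10, and 10÷4 = 2, so 2+10+2 = 14.
Sunday + 14 ≡ Sunday — that's 2134's doomsday.
In August the doomsday date is Aug 8.
Aug 13 is 5 days after Aug 8; 5 mod 7 = 5, so Sunday + 5 = Friday.

Friday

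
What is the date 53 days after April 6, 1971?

Apr has 30 days: +25 → May 1, 1971 (28 left).
+28 → May 29, 1971.

May 29, 1971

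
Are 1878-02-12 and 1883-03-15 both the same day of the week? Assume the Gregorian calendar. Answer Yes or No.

From Feb 12, 1878 to Mar 15, 1883 is 1857 days.
1857 mod 7 = 2, so they are different weekdays.
(Feb 12, 1878 is a Tuesday; Mar 15, 1883 is a Thursday.)

No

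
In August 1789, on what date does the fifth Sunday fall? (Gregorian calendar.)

August 30, 1789

August 1, 1789 is a Saturday.
The first Sunday is therefore August 2 (1 days later).
The fifth Sunday is 2 + 4×7 = August 30.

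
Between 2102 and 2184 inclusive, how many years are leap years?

Multiples of 4 in [2102,2184]: 21.
Of those, multiples of 100: 0 (not leap unless ÷400).
Multiples of 400: 0.
Leap years = 21 − 0 + 0 = 21.

21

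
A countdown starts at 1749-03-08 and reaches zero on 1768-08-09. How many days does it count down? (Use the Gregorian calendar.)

Mar 8, 1749 → Mar 8, 1750: 365 days.
Mar 8, 1750 → Mar 8, 1751: 365 days.
Mar 8, 1751 → Mar 8, 1752: 366 days (Feb 29, 1752 is in that span).
Mar 8, 1752 → Mar 8, 1753: 365 days.
Mar 8, 1753 → Mar 8, 1754: 365 days.
Mar 8, 1754 → Mar 8, 1755: 365 days.
Mar 8, 1755 → Mar 8, 1756: 366 days (Feb 29, 1756 is in that span).
Mar 8, 1756 → Mar 8, 1757: 365 days.
Mar 8, 1757 → Mar 8, 1758: 365 days.
Mar 8, 1758 → Mar 8, 1759: 365 days.
Mar 8, 1759 → Mar 8, 1760: 366 days (Feb 29, 1760 is in that span).
Mar 8, 1760 → Mar 8, 1761: 365 days.
Mar 8, 1761 → Mar 8, 1762: 365 days.
Mar 8, 1762 → Mar 8, 1763: 365 days.
Mar 8, 1763 → Mar 8, 1764: 366 days (Feb 29, 1764 is in that span).
Mar 8, 1764 → Mar 8, 1765: 365 days.
Mar 8, 1765 → Mar 8, 1766: 365 days.
Mar 8, 1766 → Mar 8, 1767: 365 days.
Mar 8, 1767 → Mar 8, 1768: 366 days (Feb 29, 1768 is in that span).
Mar 8, 1768 → Apr 8, 1768: 31 days (March has 31).
Apr 8, 1768 → May 8, 1768: 30 days (April has 30).
May 8, 1768 → Jun 8, 1768: 31 days (May has 31).
Jun 8, 1768 → Jul 8, 1768: 30 days (June has 30).
Jul 8, 1768 → Aug 8, 1768: 31 days (July has 31).
Aug 8, 1768 → Aug 9, 1768: 1 days.
Total: 7094 days.

7094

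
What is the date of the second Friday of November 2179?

November 12, 2179

November 1, 2179 is a Monday.
The first Friday is therefore November 5 (4 days later).
The second Friday is 5 + 1×7 = November 12.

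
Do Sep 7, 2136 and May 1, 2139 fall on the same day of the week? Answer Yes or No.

From Sep 7, 2136 to May 1, 2139 is 966 days.
966 mod 7 = 0, so they are the same weekday.
(Sep 7, 2136 is a Friday; May 1, 2139 is a Friday.)

Yes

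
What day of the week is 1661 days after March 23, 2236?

Friday

First find the weekday of Mar 23, 2236. Doomsday rule: the anchor day for the 2200s is Friday. For year 36: 36÷12 = 3 r 0, and 0÷4 = 0, so 3+0+0 = 3.
Friday + 3 ≡ Monday — that's 2236's doomsday.
In March the doomsday date is Mar 14.
Mar 23 is 9 days after Mar 14; 9 mod 7 = 2, so Monday + 2 = Wednesday.
1661 mod 7 = 2, so 1661 days after a Wednesday is Wednesday + 2 = Friday.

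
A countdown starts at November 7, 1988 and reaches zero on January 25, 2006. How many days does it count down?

6288

Nov 7, 1988 → Nov 7, 1989: 365 days.
Nov 7, 1989 → Nov 7, 1990: 365 days.
Nov 7, 1990 → Nov 7, 1991: 365 days.
Nov 7, 1991 → Nov 7, 1992: 366 days (Feb 29, 1992 is in that span).
Nov 7, 1992 → Nov 7, 1993: 365 days.
Nov 7, 1993 → Nov 7, 1994: 365 days.
Nov 7, 1994 → Nov 7, 1995: 365 days.
Nov 7, 1995 → Nov 7, 1996: 366 days (Feb 29, 1996 is in that span).
Nov 7, 1996 → Nov 7, 1997: 365 days.
Nov 7, 1997 → Nov 7, 1998: 365 days.
Nov 7, 1998 → Nov 7, 1999: 365 days.
Nov 7, 1999 → Nov 7, 2000: 366 days (Feb 29, 2000 is in that span).
Nov 7, 2000 → Nov 7, 2001: 365 days.
Nov 7, 2001 → Nov 7, 2002: 365 days.
Nov 7, 2002 → Nov 7, 2003: 365 days.
Nov 7, 2003 → Nov 7, 2004: 366 days (Feb 29, 2004 is in that span).
Nov 7, 2004 → Nov 7, 2005: 365 days.
Nov 7, 2005 → Dec 7, 2005: 30 days (November has 30).
Dec 7, 2005 → Jan 7, 2006: 31 days (December has 31).
Jan 7, 2006 → Jan 25, 2006: 18 days.
Total: 6288 days.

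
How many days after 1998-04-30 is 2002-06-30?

1522

Apr 30, 1998 → Apr 30, 1999: 365 days.
Apr 30, 1999 → Apr 30, 2000: 366 days (Feb 29, 2000 is in that span).
Apr 30, 2000 → Apr 30, 2001: 365 days.
Apr 30, 2001 → Apr 30, 2002: 365 days.
Apr 30, 2002 → May 30, 2002: 30 days (April has 30).
May 30, 2002 → Jun 30, 2002: 31 days.
Total: 1522 days.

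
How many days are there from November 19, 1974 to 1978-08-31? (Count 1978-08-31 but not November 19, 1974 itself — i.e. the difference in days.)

Nov 19, 1974 → Nov 19, 1975: 365 days.
Nov 19, 1975 → Nov 19, 1976: 366 days (Feb 29, 1976 is in that span).
Nov 19, 1976 → Nov 19, 1977: 365 days.
Nov 19, 1977 → Dec 19, 1977: 30 days (November has 30).
Dec 19, 1977 → Jan 19, 1978: 31 days (December has 31).
Jan 19, 1978 → Feb 19, 1978: 31 days (January has 31).
Feb 19, 1978 → Mar 19, 1978: 28 days (February has 28).
Mar 19, 1978 → Apr 19, 1978: 31 days (March has 31).
Apr 19, 1978 → May 19, 1978: 30 days (April has 30).
May 19, 1978 → Jun 19, 1978: 31 days (May has 31).
Jun 19, 1978 → Jul 19, 1978: 30 days (June has 30).
Jul 19, 1978 → Aug 19, 1978: 31 days (July has 31).
Aug 19, 1978 → Aug 31, 1978: 12 days.
Total: 1381 days.

1381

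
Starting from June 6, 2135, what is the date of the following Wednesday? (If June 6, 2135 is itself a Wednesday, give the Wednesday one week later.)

Jun 6, 2135 is a Monday.
From Monday to the next Wednesday is 2 days.
Jun 6, 2135 + 2 = Jun 8, 2135.

June 8, 2135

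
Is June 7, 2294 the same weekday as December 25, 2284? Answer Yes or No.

Yes

From Dec 25, 2284 to Jun 7, 2294 is 3451 days.
3451 mod 7 = 0, so they are the same weekday.
(Dec 25, 2284 is a Thursday; Jun 7, 2294 is a Thursday.)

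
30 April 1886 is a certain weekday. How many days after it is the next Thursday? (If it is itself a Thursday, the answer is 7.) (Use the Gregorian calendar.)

6

Apr 30, 1886 is a Friday.
From Friday to the next Thursday is 6 days.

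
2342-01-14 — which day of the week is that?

Wednesday

Doomsday rule: the anchor day for the 2300s is Wednesday. For year 42: 42÷12 = 3 r 6, and 6÷4 = 1, so 3+6+1 = 10.
Wednesday + 10 ≡ Saturday — that's 2342's doomsday.
In January the doomsday date is Jan 3 (2342 is not a leap year).
Jan 14 is 11 days after Jan 3; 11 mod 7 = 4, so Saturday + 4 = Wednesday.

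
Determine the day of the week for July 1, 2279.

Tuesday

Doomsday rule: the anchor day for the 2200s is Friday. For year 79: 79÷12 = 6 r 7, and 7÷4 = 1, so 6+7+1 = 14.
Friday + 14 ≡ Friday — that's 2279's doomsday.
In July the doomsday date is Jul 11.
Jul 1 is 10 days before Jul 11; 10 mod 7 = 3, so Friday − 3 = Tuesday.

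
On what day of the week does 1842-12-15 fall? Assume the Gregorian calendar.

Doomsday rule: the anchor day for the 1800s is Friday. For year 42: 42÷12 = 3 r 6, and 6÷4 = 1, so 3+6+1 = 10.
Friday + 10 ≡ Monday — that's 1842's doomsday.
In December the doomsday date is Dec 12.
Dec 15 is 3 days after Dec 12; 3 mod 7 = 3, so Monday + 3 = Thursday.

Thursday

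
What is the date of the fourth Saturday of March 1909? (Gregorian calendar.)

March 27, 1909

March 1, 1909 is a Monday.
The first Saturday is therefore March 6 (5 days later).
The fourth Saturday is 6 + 3×7 = March 27.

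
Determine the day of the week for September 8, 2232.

Saturday

January 1, 2232 is a Sunday.
Jan 1, 2232 → Feb 1, 2232: 31 days (January has 31).
Feb 1, 2232 → Mar 1, 2232: 29 days (February has 29).
Mar 1, 2232 → Apr 1, 2232: 31 days (March has 31).
Apr 1, 2232 → May 1, 2232: 30 days (April has 30).
May 1, 2232 → Jun 1, 2232: 31 days (May has 31).
Jun 1, 2232 → Jul 1, 2232: 30 days (June has 30).
Jul 1, 2232 → Aug 1, 2232: 31 days (July has 31).
Aug 1, 2232 → Sep 1, 2232: 31 days (August has 31).
Sep 1, 2232 → Sep 8, 2232: 7 days.
Total: 251 days.
251 mod 7 = 6, so Sunday + 6 = Saturday.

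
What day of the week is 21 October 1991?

Monday

Doomsday rule: the anchor day for the 1900s is Wednesday. For year 91: 91÷12 = 7 r 7, and 7÷4 = 1, so 7+7+1 = 15.
Wednesday + 15 ≡ Thursday — that's 1991's doomsday.
In October the doomsday date is Oct 10.
Oct 21 is 11 days after Oct 10; 11 mod 7 = 4, so Thursday + 4 = Monday.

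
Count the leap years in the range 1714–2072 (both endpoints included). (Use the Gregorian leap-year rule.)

Multiples of 4 in [1714,2072]: 90.
Of those, multiples of 100: 3 (not leap unless ÷400).
Multiples of 400: 1.
Leap years = 90 − 3 + 1 = 88.

88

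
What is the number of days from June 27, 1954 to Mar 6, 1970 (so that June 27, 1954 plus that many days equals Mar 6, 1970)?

5731

Jun 27, 1954 → Jun 27, 1955: 365 days.
Jun 27, 1955 → Jun 27, 1956: 366 days (Feb 29, 1956 is in that span).
Jun 27, 1956 → Jun 27, 1957: 365 days.
Jun 27, 1957 → Jun 27, 1958: 365 days.
Jun 27, 1958 → Jun 27, 1959: 365 days.
Jun 27, 1959 → Jun 27, 1960: 366 days (Feb 29, 1960 is in that span).
Jun 27, 1960 → Jun 27, 1961: 365 days.
Jun 27, 1961 → Jun 27, 1962: 365 days.
Jun 27, 1962 → Jun 27, 1963: 365 days.
Jun 27, 1963 → Jun 27, 1964: 366 days (Feb 29, 1964 is in that span).
Jun 27, 1964 → Jun 27, 1965: 365 days.
Jun 27, 1965 → Jun 27, 1966: 365 days.
Jun 27, 1966 → Jun 27, 1967: 365 days.
Jun 27, 1967 → Jun 27, 1968: 366 days (Feb 29, 1968 is in that span).
Jun 27, 1968 → Jun 27, 1969: 365 days.
Jun 27, 1969 → Jul 27, 1969: 30 days (June has 30).
Jul 27, 1969 → Aug 27, 1969: 31 days (July has 31).
Aug 27, 1969 → Sep 27, 1969: 31 days (August has 31).
Sep 27, 1969 → Oct 27, 1969: 30 days (September has 30).
Oct 27, 1969 → Nov 27, 1969: 31 days (October has 31).
Nov 27, 1969 → Dec 27, 1969: 30 days (November has 30).
Dec 27, 1969 → Jan 27, 1970: 31 days (December has 31).
Jan 27, 1970 → Feb 27, 1970: 31 days (January has 31).
Feb 27, 1970 → Mar 6, 1970: 7 days.
Total: 5731 days.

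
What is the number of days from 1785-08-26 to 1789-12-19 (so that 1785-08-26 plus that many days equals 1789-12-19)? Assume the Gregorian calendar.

1576

Aug 26, 1785 → Aug 26, 1786: 365 days.
Aug 26, 1786 → Aug 26, 1787: 365 days.
Aug 26, 1787 → Aug 26, 1788: 366 days (Feb 29, 1788 is in that span).
Aug 26, 1788 → Aug 26, 1789: 365 days.
Aug 26, 1789 → Sep 26, 1789: 31 days (August has 31).
Sep 26, 1789 → Oct 26, 1789: 30 days (September has 30).
Oct 26, 1789 → Nov 26, 1789: 31 days (October has 31).
Nov 26, 1789 → Dec 19, 1789: 23 days.
Total: 1576 days.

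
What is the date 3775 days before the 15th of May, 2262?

January 13, 2252

−365 (one year) → May 15, 2261 (3410 left).
−365 (one year) → May 15, 2260 (3045 left).
−366 (one year; includes Feb 29, 2260) → May 15, 2259 (2679 left).
−365 (one year) → May 15, 2258 (2314 left).
−365 (one year) → May 15, 2257 (1949 left).
−365 (one year) → May 15, 2256 (1584 left).
−366 (one year; includes Feb 29, 2256) → May 15, 2255 (1218 left).
−365 (one year) → May 15, 2254 (853 left).
−365 (one year) → May 15, 2253 (488 left).
−365 (one year) → May 15, 2252 (123 left).
−15 → Apr 30, 2252 (end of Apr, 30 days; 108 left).
−30 → Mar 31, 2252 (end of Mar, 31 days; 78 left).
−31 → Feb 29, 2252 (end of Feb, 29 days; 47 left).
−29 → Jan 31, 2252 (end of Jan, 31 days; 18 left).
−18 → Jan 13, 2252.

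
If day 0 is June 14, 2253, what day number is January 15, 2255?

Jun 14, 2253 → Jun 14, 2254: 365 days.
Jun 14, 2254 → Jul 14, 2254: 30 days (June has 30).
Jul 14, 2254 → Aug 14, 2254: 31 days (July has 31).
Aug 14, 2254 → Sep 14, 2254: 31 days (August has 31).
Sep 14, 2254 → Oct 14, 2254: 30 days (September has 30).
Oct 14, 2254 → Nov 14, 2254: 31 days (October has 31).
Nov 14, 2254 → Dec 14, 2254: 30 days (November has 30).
Dec 14, 2254 → Jan 14, 2255: 31 days (December has 31).
Jan 14, 2255 → Jan 15, 2255: 1 days.
Total: 580 days.

580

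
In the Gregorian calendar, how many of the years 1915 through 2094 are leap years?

45

Multiples of 4 in [1915,2094]: 45.
Of those, multiples of 100: 1 (not leap unless ÷400).
Multiples of 400: 1.
Leap years = 45 − 1 + 1 = 45.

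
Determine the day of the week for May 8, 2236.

Sunday

Doomsday rule: the anchor day for the 2200s is Friday. For year 36: 36÷12 = 3 r 0, and 0÷4 = 0, so 3+0+0 = 3.
Friday + 3 ≡ Monday — that's 2236's doomsday.
In May the doomsday date is May 9.
May 8 is 1 day before May 9; 1 mod 7 = 1, so Monday − 1 = Sunday.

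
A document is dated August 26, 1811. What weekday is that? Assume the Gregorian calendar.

Doomsday rule: the anchor day for the 1800s is Friday. For year 11: 11÷12 = 0 r 11, and 11÷4 = 2, so 0+11+2 = 13.
Friday + 13 ≡ Thursday — that's 1811's doomsday.
In August the doomsday date is Aug 8.
Aug 26 is 18 days after Aug 8; 18 mod 7 = 4, so Thursday + 4 = Monday.

Monday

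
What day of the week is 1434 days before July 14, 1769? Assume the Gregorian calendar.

Saturday

First find the weekday of Jul 14, 1769. Doomsday rule: the anchor day for the 1700s is Sunday. For year 69: 69÷12 = 5 r 9, and 9÷4 = 2, so 5+9+2 = 16.
Sunday + 16 ≡ Tuesday — that's 1769's doomsday.
In July the doomsday date is Jul 11.
Jul 14 is 3 days after Jul 11; 3 mod 7 = 3, so Tuesday + 3 = Friday.
1434 mod 7 = 6, so 1434 days before a Friday is Friday − 6 = Saturday.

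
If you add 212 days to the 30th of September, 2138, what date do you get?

Sep has 30 days: +1 → Oct 1, 2138 (211 left).
Oct has 31 days: +31 → Nov 1, 2138 (180 left).
Nov has 30 days: +30 → Dec 1, 2138 (150 left).
Dec has 31 days: +31 → Jan 1, 2139 (119 left).
Jan has 31 days: +31 → Feb 1, 2139 (88 left).
Feb has 28 days: +28 → Mar 1, 2139 (60 left).
Mar has 31 days: +31 → Apr 1, 2139 (29 left).
+29 → Apr 30, 2139.

April 30, 2139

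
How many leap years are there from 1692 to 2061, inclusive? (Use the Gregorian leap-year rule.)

Multiples of 4 in [1692,2061]: 93.
Of those, multiples of 100: 4 (not leap unless ÷400).
Multiples of 400: 1.
Leap years = 93 − 4 + 1 = 90.

90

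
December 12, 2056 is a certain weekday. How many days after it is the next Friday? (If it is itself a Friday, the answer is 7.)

Dec 12, 2056 is a Tuesday.
From Tuesday to the next Friday is 3 days.

3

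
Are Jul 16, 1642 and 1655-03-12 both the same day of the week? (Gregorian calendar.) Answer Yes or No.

From Jul 16, 1642 to Mar 12, 1655 is 4622 days.
4622 mod 7 = 2, so they are different weekdays.
(Jul 16, 1642 is a Wednesday; Mar 12, 1655 is a Friday.)

No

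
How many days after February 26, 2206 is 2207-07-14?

503

Feb 26, 2206 → Feb 26, 2207: 365 days.
Feb 26, 2207 → Mar 26, 2207: 28 days (February has 28).
Mar 26, 2207 → Apr 26, 2207: 31 days (March has 31).
Apr 26, 2207 → May 26, 2207: 30 days (April has 30).
May 26, 2207 → Jun 26, 2207: 31 days (May has 31).
Jun 26, 2207 → Jul 14, 2207: 18 days.
Total: 503 days.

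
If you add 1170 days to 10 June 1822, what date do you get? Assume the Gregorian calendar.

+365 (one year) → Jun 10, 1823 (805 left).
+366 (one year; includes Feb 29, 1824) → Jun 10, 1824 (439 left).
+365 (one year) → Jun 10, 1825 (74 left).
Jun has 30 days: +21 → Jul 1, 1825 (53 left).
Jul has 31 days: +31 → Aug 1, 1825 (22 left).
+22 → Aug 23, 1825.

August 23, 1825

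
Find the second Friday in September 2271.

September 8, 2271

September 1, 2271 is a Friday.
The first Friday is therefore September 1 (same day).
The second Friday is 1 + 1×7 = September 8.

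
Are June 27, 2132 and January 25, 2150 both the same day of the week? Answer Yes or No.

From Jun 27, 2132 to Jan 25, 2150 is 6421 days.
6421 mod 7 = 2, so they are different weekdays.
(Jun 27, 2132 is a Friday; Jan 25, 2150 is a Sunday.)

No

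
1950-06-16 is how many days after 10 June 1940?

3658

Jun 10, 1940 → Jun 10, 1941: 365 days.
Jun 10, 1941 → Jun 10, 1942: 365 days.
Jun 10, 1942 → Jun 10, 1943: 365 days.
Jun 10, 1943 → Jun 10, 1944: 366 days (Feb 29, 1944 is in that span).
Jun 10, 1944 → Jun 10, 1945: 365 days.
Jun 10, 1945 → Jun 10, 1946: 365 days.
Jun 10, 1946 → Jun 10, 1947: 365 days.
Jun 10, 1947 → Jun 10, 1948: 366 days (Feb 29, 1948 is in that span).
Jun 10, 1948 → Jun 10, 1949: 365 days.
Jun 10, 1949 → Jul 10, 1949: 30 days (June has 30).
Jul 10, 1949 → Aug 10, 1949: 31 days (July has 31).
Aug 10, 1949 → Sep 10, 1949: 31 days (August has 31).
Sep 10, 1949 → Oct 10, 1949: 30 days (September has 30).
Oct 10, 1949 → Nov 10, 1949: 31 days (October has 31).
Nov 10, 1949 → Dec 10, 1949: 30 days (November has 30).
Dec 10, 1949 → Jan 10, 1950: 31 days (December has 31).
Jan 10, 1950 → Feb 10, 1950: 31 days (January has 31).
Feb 10, 1950 → Mar 10, 1950: 28 days (February has 28).
Mar 10, 1950 → Apr 10, 1950: 31 days (March has 31).
Apr 10, 1950 → May 10, 1950: 30 days (April has 30).
May 10, 1950 → Jun 10, 1950: 31 days (May has 31).
Jun 10, 1950 → Jun 16, 1950: 6 days.
Total: 3658 days.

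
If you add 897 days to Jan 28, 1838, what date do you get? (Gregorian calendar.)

July 13, 1840

+365 (one year) → Jan 28, 1839 (532 left).
+365 (one year) → Jan 28, 1840 (167 left).
Jan has 31 days: +4 → Feb 1, 1840 (163 left).
Feb has 29 days: +29 → Mar 1, 1840 (134 left).
Mar has 31 days: +31 → Apr 1, 1840 (103 left).
Apr has 30 days: +30 → May 1, 1840 (73 left).
May has 31 days: +31 → Jun 1, 1840 (42 left).
Jun has 30 days: +30 → Jul 1, 1840 (12 left).
+12 → Jul 13, 1840.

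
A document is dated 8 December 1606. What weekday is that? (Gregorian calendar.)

Doomsday rule: the anchor day for the 1600s is Tuesday. For year 06: 6÷12 = 0 r 6, and 6÷4 = 1, so 0+6+1 = 7.
Tuesday + 7 ≡ Tuesday — that's 1606's doomsday.
In December the doomsday date is Dec 12.
Dec 8 is 4 days before Dec 12; 4 mod 7 = 4, so Tuesday − 4 = Friday.

Friday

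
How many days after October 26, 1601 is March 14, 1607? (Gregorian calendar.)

1965

Oct 26, 1601 → Oct 26, 1602: 365 days.
Oct 26, 1602 → Oct 26, 1603: 365 days.
Oct 26, 1603 → Oct 26, 1604: 366 days (Feb 29, 1604 is in that span).
Oct 26, 1604 → Oct 26, 1605: 365 days.
Oct 26, 1605 → Oct 26, 1606: 365 days.
Oct 26, 1606 → Nov 26, 1606: 31 days (October has 31).
Nov 26, 1606 → Dec 26, 1606: 30 days (November has 30).
Dec 26, 1606 → Jan 26, 1607: 31 days (December has 31).
Jan 26, 1607 → Feb 26, 1607: 31 days (January has 31).
Feb 26, 1607 → Mar 14, 1607: 16 days.
Total: 1965 days.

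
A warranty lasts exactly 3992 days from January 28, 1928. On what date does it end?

January 2, 1939

+366 (one year; includes Feb 29, 1928) → Jan 28, 1929 (3626 left).
+365 (one year) → Jan 28, 1930 (3261 left).
+365 (one year) → Jan 28, 1931 (2896 left).
+365 (one year) → Jan 28, 1932 (2531 left).
+366 (one year; includes Feb 29, 1932) → Jan 28, 1933 (2165 left).
+365 (one year) → Jan 28, 1934 (1800 left).
+365 (one year) → Jan 28, 1935 (1435 left).
+365 (one year) → Jan 28, 1936 (1070 left).
+366 (one year; includes Feb 29, 1936) → Jan 28, 1937 (704 left).
+365 (one year) → Jan 28, 1938 (339 left).
Jan has 31 days: +4 → Feb 1, 1938 (335 left).
Feb has 28 days: +28 → Mar 1, 1938 (307 left).
Mar has 31 days: +31 → Apr 1, 1938 (276 left).
Apr has 30 days: +30 → May 1, 1938 (246 left).
May has 31 days: +31 → Jun 1, 1938 (215 left).
Jun has 30 days: +30 → Jul 1, 1938 (185 left).
Jul has 31 days: +31 → Aug 1, 1938 (154 left).
Aug has 31 days: +31 → Sep 1, 1938 (123 left).
Sep has 30 days: +30 → Oct 1, 1938 (93 left).
Oct has 31 days: +31 → Nov 1, 1938 (62 left).
Nov has 30 days: +30 → Dec 1, 1938 (32 left).
Dec has 31 days: +31 → Jan 1, 1939 (1 left).
+1 → Jan 2, 1939.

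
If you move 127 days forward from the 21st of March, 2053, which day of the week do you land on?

First find the weekday of Mar 21, 2053. Doomsday rule: the anchor day for the 2000s is Tuesday. For year 53: 53÷12 = 4 r 5, and 5÷4 = 1, so 4+5+1 = 10.
Tuesday + 10 ≡ Friday — that's 2053's doomsday.
In March the doomsday date is Mar 14.
Mar 21 is 7 days after Mar 14; 7 mod 7 = 0, so Friday + 0 = Friday.
127 mod 7 = 1, so 127 days after a Friday is Friday + 1 = Saturday.

Saturday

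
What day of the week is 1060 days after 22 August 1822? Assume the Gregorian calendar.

Sunday

First find the weekday of Aug 22, 1822. Doomsday rule: the anchor day for the 1800s is Friday. For year 22: 22÷12 = 1 r 10, and 10÷4 = 2, so 1+10+2 = 13.
Friday + 13 ≡ Thursday — that's 1822's doomsday.
In August the doomsday date is Aug 8.
Aug 22 is 14 days after Aug 8; 14 mod 7 = 0, so Thursday + 0 = Thursday.
1060 mod 7 = 3, so 1060 days after a Thursday is Thursday + 3 = Sunday.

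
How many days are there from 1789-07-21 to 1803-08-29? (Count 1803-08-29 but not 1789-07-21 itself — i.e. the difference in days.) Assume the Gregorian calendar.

5151

Jul 21, 1789 → Jul 21, 1790: 365 days.
Jul 21, 1790 → Jul 21, 1791: 365 days.
Jul 21, 1791 → Jul 21, 1792: 366 days (Feb 29, 1792 is in that span).
Jul 21, 1792 → Jul 21, 1793: 365 days.
Jul 21, 1793 → Jul 21, 1794: 365 days.
Jul 21, 1794 → Jul 21, 1795: 365 days.
Jul 21, 1795 → Jul 21, 1796: 366 days (Feb 29, 1796 is in that span).
Jul 21, 1796 → Jul 21, 1797: 365 days.
Jul 21, 1797 → Jul 21, 1798: 365 days.
Jul 21, 1798 → Jul 21, 1799: 365 days.
Jul 21, 1799 → Jul 21, 1800: 365 days.
Jul 21, 1800 → Jul 21, 1801: 365 days.
Jul 21, 1801 → Jul 21, 1802: 365 days.
Jul 21, 1802 → Jul 21, 1803: 365 days.
Jul 21, 1803 → Aug 21, 1803: 31 days (July has 31).
Aug 21, 1803 → Aug 29, 1803: 8 days.
Total: 5151 days.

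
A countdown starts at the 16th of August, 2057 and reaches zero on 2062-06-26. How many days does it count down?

1775

Aug 16, 2057 → Aug 16, 2058: 365 days.
Aug 16, 2058 → Aug 16, 2059: 365 days.
Aug 16, 2059 → Aug 16, 2060: 366 days (Feb 29, 2060 is in that span).
Aug 16, 2060 → Aug 16, 2061: 365 days.
Aug 16, 2061 → Sep 16, 2061: 31 days (August has 31).
Sep 16, 2061 → Oct 16, 2061: 30 days (September has 30).
Oct 16, 2061 → Nov 16, 2061: 31 days (October has 31).
Nov 16, 2061 → Dec 16, 2061: 30 days (November has 30).
Dec 16, 2061 → Jan 16, 2062: 31 days (December has 31).
Jan 16, 2062 → Feb 16, 2062: 31 days (January has 31).
Feb 16, 2062 → Mar 16, 2062: 28 days (February has 28).
Mar 16, 2062 → Apr 16, 2062: 31 days (March has 31).
Apr 16, 2062 → May 16, 2062: 30 days (April has 30).
May 16, 2062 → Jun 16, 2062: 31 days (May has 31).
Jun 16, 2062 → Jun 26, 2062: 10 days.
Total: 1775 days.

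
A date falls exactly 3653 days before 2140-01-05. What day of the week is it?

Wednesday

First find the weekday of Jan 5, 2140. Doomsday rule: the anchor day for the 2100s is Sunday. For year 40: 40÷12 = 3 r 4, and 4÷4 = 1, so 3+4+1 = 8.
Sunday + 8 ≡ Monday — that's 2140's doomsday.
In January the doomsday date is Jan 4 (2140 is a leap year (divisible by 4)).
Jan 5 is 1 day after Jan 4; 1 mod 7 = 1, so Monday + 1 = Tuesday.
3653 mod 7 = 6, so 3653 days before a Tuesday is Tuesday − 6 = Wednesday.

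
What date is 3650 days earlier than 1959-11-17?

November 19, 1949

−365 (one year) → Nov 17, 1958 (3285 left).
−365 (one year) → Nov 17, 1957 (2920 left).
−365 (one year) → Nov 17, 1956 (2555 left).
−366 (one year; includes Feb 29, 1956) → Nov 17, 1955 (2189 left).
−365 (one year) → Nov 17, 1954 (1824 left).
−365 (one year) → Nov 17, 1953 (1459 left).
−365 (one year) → Nov 17, 1952 (1094 left).
−366 (one year; includes Feb 29, 1952) → Nov 17, 1951 (728 left).
−365 (one year) → Nov 17, 1950 (363 left).
−17 → Oct 31, 1950 (end of Oct, 31 days; 346 left).
−31 → Sep 30, 1950 (end of Sep, 30 days; 315 left).
−30 → Aug 31, 1950 (end of Aug, 31 days; 285 left).
−31 → Jul 31, 1950 (end of Jul, 31 days; 254 left).
−31 → Jun 30, 1950 (end of Jun, 30 days; 223 left).
−30 → May 31, 1950 (end of May, 31 days; 193 left).
−31 → Apr 30, 1950 (end of Apr, 30 days; 162 left).
−30 → Mar 31, 1950 (end of Mar, 31 days; 132 left).
−31 → Feb 28, 1950 (end of Feb, 28 days; 101 left).
−28 → Jan 31, 1950 (end of Jan, 31 days; 73 left).
−31 → Dec 31, 1949 (end of Dec, 31 days; 42 left).
−31 → Nov 30, 1949 (end of Nov, 30 days; 11 left).
−11 → Nov 19, 1949.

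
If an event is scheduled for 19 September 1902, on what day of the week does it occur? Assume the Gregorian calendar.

Friday

January 1, 1902 is a Wednesday.
Jan 1, 1902 → Feb 1, 1902: 31 days (January has 31).
Feb 1, 1902 → Mar 1, 1902: 28 days (February has 28).
Mar 1, 1902 → Apr 1, 1902: 31 days (March has 31).
Apr 1, 1902 → May 1, 1902: 30 days (April has 30).
May 1, 1902 → Jun 1, 1902: 31 days (May has 31).
Jun 1, 1902 → Jul 1, 1902: 30 days (June has 30).
Jul 1, 1902 → Aug 1, 1902: 31 days (July has 31).
Aug 1, 1902 → Sep 1, 1902: 31 days (August has 31).
Sep 1, 1902 → Sep 19, 1902: 18 days.
Total: 261 days.
261 mod 7 = 2, so Wednesday + 2 = Friday.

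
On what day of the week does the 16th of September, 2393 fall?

Thursday

Doomsday rule: the anchor day for the 2300s is Wednesday. For year 93: 93÷12 = 7 r 9, and 9÷4 = 2, so 7+9+2 = 18.
Wednesday + 18 ≡ Sunday — that's 2393's doomsday.
In September the doomsday date is Sep 5.
Sep 16 is 11 days after Sep 5; 11 mod 7 = 4, so Sunday + 4 = Thursday.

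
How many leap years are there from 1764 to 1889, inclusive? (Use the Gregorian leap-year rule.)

31

Multiples of 4 in [1764,1889]: 32.
Of those, multiples of 100: 1 (not leap unless ÷400).
Multiples of 400: 0.
Leap years = 32 − 1 + 0 = 31.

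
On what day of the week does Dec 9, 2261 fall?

Monday

Doomsday rule: the anchor day for the 2200s is Friday. For year 61: 61÷12 = 5 r 1, and 1÷4 = 0, so 5+1+0 = 6.
Friday + 6 ≡ Thursday — that's 2261's doomsday.
In December the doomsday date is Dec 12.
Dec 9 is 3 days before Dec 12; 3 mod 7 = 3, so Thursday − 3 = Monday.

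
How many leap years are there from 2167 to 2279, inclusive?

Multiples of 4 in [2167,2279]: 28.
Of those, multiples of 100: 1 (not leap unless ÷400).
Multiples of 400: 0.
Leap years = 28 − 1 + 0 = 27.

27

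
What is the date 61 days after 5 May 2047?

July 5, 2047

May has 31 days: +27 → Jun 1, 2047 (34 left).
Jun has 30 days: +30 → Jul 1, 2047 (4 left).
+4 → Jul 5, 2047.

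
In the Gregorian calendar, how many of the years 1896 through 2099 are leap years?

Multiples of 4 in [1896,2099]: 51.
Of those, multiples of 100: 2 (not leap unless ÷400).
Multiples of 400: 1.
Leap years = 51 − 2 + 1 = 50.

50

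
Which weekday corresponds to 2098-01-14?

Tuesday

January 1, 2098 is a Wednesday.
Jan 1, 2098 → Jan 14, 2098: 13 days.
Total: 13 days.
13 mod 7 = 6, so Wednesday + 6 = Tuesday.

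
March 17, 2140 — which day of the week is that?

Doomsday rule: the anchor day for the 2100s is Sunday. For year 40: 40÷12 = 3 r 4, and 4÷4 = 1, so 3+4+1 = 8.
Sunday + 8 ≡ Monday — that's 2140's doomsday.
In March the doomsday date is Mar 14.
Mar 17 is 3 days after Mar 14; 3 mod 7 = 3, so Monday + 3 = Thursday.

Thursday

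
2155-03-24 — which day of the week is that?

Monday

Doomsday rule: the anchor day for the 2100s is Sunday. For year 55: 55÷12 = 4 r 7, and 7÷4 = 1, so 4+7+1 = 12.
Sunday + 12 ≡ Friday — that's 2155's doomsday.
In March the doomsday date is Mar 14.
Mar 24 is 10 days after Mar 14; 10 mod 7 = 3, so Friday + 3 = Monday.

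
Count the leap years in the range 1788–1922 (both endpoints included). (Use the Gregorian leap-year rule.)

Multiples of 4 in [1788,1922]: 34.
Of those, multiples of 100: 2 (not leap unless ÷400).
Multiples of 400: 0.
Leap years = 34 − 2 + 0 = 32.

32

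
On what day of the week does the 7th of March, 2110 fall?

Friday

January 1, 2110 is a Wednesday.
Jan 1, 2110 → Feb 1, 2110: 31 days (January has 31).
Feb 1, 2110 → Mar 1, 2110: 28 days (February has 28).
Mar 1, 2110 → Mar 7, 2110: 6 days.
Total: 65 days.
65 mod 7 = 2, so Wednesday + 2 = Friday.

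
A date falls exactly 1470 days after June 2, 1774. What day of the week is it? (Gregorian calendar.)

First find the weekday of Jun 2, 1774. Doomsday rule: the anchor day for the 1700s is Sunday. For year 74: 74÷12 = 6 r 2, and 2÷4 = 0, so 6+2+0 = 8.
Sunday + 8 ≡ Monday — that's 1774's doomsday.
In June the doomsday date is Jun 6.
Jun 2 is 4 days before Jun 6; 4 mod 7 = 4, so Monday − 4 = Thursday.
1470 mod 7 = 0, so 1470 days after a Thursday is Thursday + 0 = Thursday.

Thursday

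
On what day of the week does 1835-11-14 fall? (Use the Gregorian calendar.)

Doomsday rule: the anchor day for the 1800s is Friday. For year 35: 35÷12 = 2 r 11, and 11÷4 = 2, so 2+11+2 = 15.
Friday + 15 ≡ Saturday — that's 1835's doomsday.
In November the doomsday date is Nov 7.
Nov 14 is 7 days after Nov 7; 7 mod 7 = 0, so Saturday + 0 = Saturday.

Saturday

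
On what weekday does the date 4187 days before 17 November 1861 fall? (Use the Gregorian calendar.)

Nov 17, 1861 is a Sunday.
4187 mod 7 = 1, so 4187 days before a Sunday is Sunday − 1 = Saturday.

Saturday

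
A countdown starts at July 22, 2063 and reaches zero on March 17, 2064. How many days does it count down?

239

Jul 22, 2063 → Aug 22, 2063: 31 days (July has 31).
Aug 22, 2063 → Sep 22, 2063: 31 days (August has 31).
Sep 22, 2063 → Oct 22, 2063: 30 days (September has 30).
Oct 22, 2063 → Nov 22, 2063: 31 days (October has 31).
Nov 22, 2063 → Dec 22, 2063: 30 days (November has 30).
Dec 22, 2063 → Jan 22, 2064: 31 days (December has 31).
Jan 22, 2064 → Feb 22, 2064: 31 days (January has 31).
Feb 22, 2064 → Mar 17, 2064: 24 days.
Total: 239 days.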